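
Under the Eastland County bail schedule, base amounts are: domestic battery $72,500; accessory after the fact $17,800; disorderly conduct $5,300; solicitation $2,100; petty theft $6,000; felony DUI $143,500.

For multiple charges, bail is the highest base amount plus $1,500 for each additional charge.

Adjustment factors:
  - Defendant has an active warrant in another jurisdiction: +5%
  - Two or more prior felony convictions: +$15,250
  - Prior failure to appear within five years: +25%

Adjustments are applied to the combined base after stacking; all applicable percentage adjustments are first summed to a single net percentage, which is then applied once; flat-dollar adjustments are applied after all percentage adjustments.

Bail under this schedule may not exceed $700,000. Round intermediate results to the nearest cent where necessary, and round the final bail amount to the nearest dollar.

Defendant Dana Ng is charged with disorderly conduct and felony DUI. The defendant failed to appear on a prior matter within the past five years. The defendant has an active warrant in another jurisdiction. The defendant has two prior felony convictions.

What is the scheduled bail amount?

Base amounts from the schedule: disorderly conduct $5,300; felony DUI $143,500.
Stacking rule: highest base plus $1,500 per additional charge. Highest is felony DUI at $143,500; 1 additional charge → +$1,500. Combined base = $145,000.
Net percentage adjustment: +5% +25% = +30%. $145,000 × 1.3 = $188,500.
Two or more prior felony convictions (+$15,250 flat): $188,500 + $15,250 = $203,750.
$203,750 is within the $700,000 maximum.

$203,750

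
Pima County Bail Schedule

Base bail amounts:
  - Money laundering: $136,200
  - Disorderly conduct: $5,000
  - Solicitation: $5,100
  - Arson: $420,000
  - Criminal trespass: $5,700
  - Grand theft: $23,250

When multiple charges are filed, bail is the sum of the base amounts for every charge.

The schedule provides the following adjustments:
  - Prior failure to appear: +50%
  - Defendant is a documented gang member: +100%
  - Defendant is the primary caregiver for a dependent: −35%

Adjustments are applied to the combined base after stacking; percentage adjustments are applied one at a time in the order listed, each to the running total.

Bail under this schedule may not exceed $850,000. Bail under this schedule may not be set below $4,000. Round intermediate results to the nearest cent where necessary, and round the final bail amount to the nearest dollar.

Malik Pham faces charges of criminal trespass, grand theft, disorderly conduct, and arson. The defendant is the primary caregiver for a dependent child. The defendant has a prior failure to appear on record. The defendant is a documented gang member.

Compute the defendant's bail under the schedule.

Base amounts from the schedule: criminal trespass $5,700; grand theft $23,250; disorderly conduct $5,000; arson $420,000.
Stacking rule: sum of all bases. $5,700 + $23,250 + $5,000 + $420,000 = $453,950.
Prior failure to appear (+50%): $453,950 × 1.5 = $680,925.
Defendant is a documented gang member (+100%): $680,925 × 2 = $1,361,850.
Defendant is the primary caregiver for a dependent (−35%): $1,361,850 × 0.65 = $885,202.50.
Result $885,202.50 exceeds the maximum of $850,000; bail is capped at $850,000.
$850,000 is at or above the $4,000 minimum.

$850,000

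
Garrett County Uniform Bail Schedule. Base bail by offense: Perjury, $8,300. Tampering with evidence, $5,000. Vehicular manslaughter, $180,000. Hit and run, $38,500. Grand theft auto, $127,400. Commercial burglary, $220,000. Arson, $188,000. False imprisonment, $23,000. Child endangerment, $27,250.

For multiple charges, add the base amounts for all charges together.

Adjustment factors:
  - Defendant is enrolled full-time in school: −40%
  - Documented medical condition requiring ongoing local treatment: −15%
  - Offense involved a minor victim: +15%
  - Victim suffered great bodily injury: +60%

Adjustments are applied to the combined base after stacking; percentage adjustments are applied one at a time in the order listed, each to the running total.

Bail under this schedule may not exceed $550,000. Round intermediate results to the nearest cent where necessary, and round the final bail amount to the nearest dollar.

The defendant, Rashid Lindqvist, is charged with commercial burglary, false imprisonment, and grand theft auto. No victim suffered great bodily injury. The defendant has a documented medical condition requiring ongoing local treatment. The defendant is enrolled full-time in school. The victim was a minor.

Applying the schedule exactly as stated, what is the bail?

$217,240

Base amounts from the schedule: commercial burglary $220,000; false imprisonment $23,000; grand theft auto $127,400.
Stacking rule: sum of all bases. $220,000 + $23,000 + $127,400 = $370,400.
Defendant is enrolled full-time in school (−40%): $370,400 × 0.6 = $222,240.
Documented medical condition requiring ongoing local treatment (−15%): $222,240 × 0.85 = $188,904.
Offense involved a minor victim (+15%): $188,904 × 1.15 = $217,239.60.
$217,239.60 is within the $550,000 maximum.
Rounded to the nearest dollar: $217,240.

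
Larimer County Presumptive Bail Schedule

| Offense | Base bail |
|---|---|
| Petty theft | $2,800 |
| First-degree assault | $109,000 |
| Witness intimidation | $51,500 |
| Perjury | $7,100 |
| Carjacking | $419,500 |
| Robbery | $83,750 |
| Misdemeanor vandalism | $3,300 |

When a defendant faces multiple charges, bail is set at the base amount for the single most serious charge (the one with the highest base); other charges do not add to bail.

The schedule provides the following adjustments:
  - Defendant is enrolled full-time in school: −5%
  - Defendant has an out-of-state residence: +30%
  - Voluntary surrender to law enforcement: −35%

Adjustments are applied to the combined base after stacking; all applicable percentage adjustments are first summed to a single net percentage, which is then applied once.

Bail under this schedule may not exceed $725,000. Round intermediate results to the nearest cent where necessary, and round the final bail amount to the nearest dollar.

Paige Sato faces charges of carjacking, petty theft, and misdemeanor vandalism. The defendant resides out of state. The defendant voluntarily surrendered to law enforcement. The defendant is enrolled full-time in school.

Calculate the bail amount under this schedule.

$377,550

Base amounts from the schedule: carjacking $419,500; petty theft $2,800; misdemeanor vandalism $3,300.
Stacking rule: use the highest base only. Highest is carjacking at $419,500. Combined base = $419,500.
Net percentage adjustment: −5% +30% −35% = −10%. $419,500 × 0.9 = $377,550.
$377,550 is within the $725,000 maximum.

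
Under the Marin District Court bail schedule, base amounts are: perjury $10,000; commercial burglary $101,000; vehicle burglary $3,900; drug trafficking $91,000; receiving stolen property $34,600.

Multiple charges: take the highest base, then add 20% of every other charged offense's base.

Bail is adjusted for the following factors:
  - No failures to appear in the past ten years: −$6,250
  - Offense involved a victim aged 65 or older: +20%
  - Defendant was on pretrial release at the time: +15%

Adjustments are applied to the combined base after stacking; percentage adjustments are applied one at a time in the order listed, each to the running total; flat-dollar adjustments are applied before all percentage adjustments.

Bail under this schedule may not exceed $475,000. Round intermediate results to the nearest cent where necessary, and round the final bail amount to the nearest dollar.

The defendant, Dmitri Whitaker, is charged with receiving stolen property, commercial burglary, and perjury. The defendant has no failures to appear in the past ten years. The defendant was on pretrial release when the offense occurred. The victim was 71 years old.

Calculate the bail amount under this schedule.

Base amounts from the schedule: receiving stolen property $34,600; commercial burglary $101,000; perjury $10,000.
Stacking rule: highest base plus 20% of each additional charge. Highest is commercial burglary at $101,000. Additional: $34,600 × 20% = $6,920; $10,000 × 20% = $2,000. Combined base = $101,000 + $8,920 = $109,920.
No failures to appear in the past ten years (−$6,250 flat): $109,920 − $6,250 = $103,670.
Offense involved a victim aged 65 or older (+20%): $103,670 × 1.2 = $124,404.
Defendant was on pretrial release at the time (+15%): $124,404 × 1.15 = $143,064.60.
$143,064.60 is within the $475,000 maximum.
Rounded to the nearest dollar: $143,065.

$143,065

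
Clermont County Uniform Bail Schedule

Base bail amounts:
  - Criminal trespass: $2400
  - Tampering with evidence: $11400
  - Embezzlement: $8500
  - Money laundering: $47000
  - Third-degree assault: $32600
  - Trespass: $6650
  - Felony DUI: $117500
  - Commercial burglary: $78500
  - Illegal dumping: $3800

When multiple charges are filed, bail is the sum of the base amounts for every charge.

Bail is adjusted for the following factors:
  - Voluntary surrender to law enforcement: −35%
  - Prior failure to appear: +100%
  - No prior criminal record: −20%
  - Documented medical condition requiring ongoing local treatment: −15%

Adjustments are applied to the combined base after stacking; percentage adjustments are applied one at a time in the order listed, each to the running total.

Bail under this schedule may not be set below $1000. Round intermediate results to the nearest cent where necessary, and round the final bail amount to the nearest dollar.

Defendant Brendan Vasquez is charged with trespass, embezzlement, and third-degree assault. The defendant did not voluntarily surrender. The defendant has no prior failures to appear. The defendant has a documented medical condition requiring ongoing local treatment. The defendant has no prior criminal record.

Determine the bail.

$32470

Base amounts from the schedule: trespass $6650; embezzlement $8500; third-degree assault $32600.
Stacking rule: sum of all bases. $6650 + $8500 + $32600 = $47750.
No prior criminal record (−20%): $47750 × 0.8 = $38200.
Documented medical condition requiring ongoing local treatment (−15%): $38200 × 0.85 = $32470.
$32470 is at or above the $1000 minimum.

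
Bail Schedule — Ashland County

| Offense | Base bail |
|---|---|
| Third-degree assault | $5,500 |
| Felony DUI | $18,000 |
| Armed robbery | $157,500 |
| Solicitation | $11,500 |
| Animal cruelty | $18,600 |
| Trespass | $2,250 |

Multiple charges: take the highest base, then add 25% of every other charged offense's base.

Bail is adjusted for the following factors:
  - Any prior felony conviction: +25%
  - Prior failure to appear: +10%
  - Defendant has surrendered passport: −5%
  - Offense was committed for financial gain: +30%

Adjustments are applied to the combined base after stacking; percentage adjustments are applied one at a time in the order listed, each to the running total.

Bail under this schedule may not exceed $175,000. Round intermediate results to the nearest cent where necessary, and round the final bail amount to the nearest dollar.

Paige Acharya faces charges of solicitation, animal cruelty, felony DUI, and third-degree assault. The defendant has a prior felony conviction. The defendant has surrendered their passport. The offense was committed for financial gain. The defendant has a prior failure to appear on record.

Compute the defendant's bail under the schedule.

Base amounts from the schedule: solicitation $11,500; animal cruelty $18,600; felony DUI $18,000; third-degree assault $5,500.
Stacking rule: highest base plus 25% of each additional charge. Highest is animal cruelty at $18,600. Additional: $11,500 × 25% = $2,875; $18,000 × 25% = $4,500; $5,500 × 25% = $1,375. Combined base = $18,600 + $8,750 = $27,350.
Any prior felony conviction (+25%): $27,350 × 1.25 = $34,187.50.
Prior failure to appear (+10%): $34,187.50 × 1.1 = $37,606.25.
Defendant has surrendered passport (−5%): $37,606.25 × 0.95 = $35,725.94.
Offense was committed for financial gain (+30%): $35,725.94 × 1.3 = $46,443.72.
$46,443.72 is within the $175,000 maximum.
Rounded to the nearest dollar: $46,444.

$46,444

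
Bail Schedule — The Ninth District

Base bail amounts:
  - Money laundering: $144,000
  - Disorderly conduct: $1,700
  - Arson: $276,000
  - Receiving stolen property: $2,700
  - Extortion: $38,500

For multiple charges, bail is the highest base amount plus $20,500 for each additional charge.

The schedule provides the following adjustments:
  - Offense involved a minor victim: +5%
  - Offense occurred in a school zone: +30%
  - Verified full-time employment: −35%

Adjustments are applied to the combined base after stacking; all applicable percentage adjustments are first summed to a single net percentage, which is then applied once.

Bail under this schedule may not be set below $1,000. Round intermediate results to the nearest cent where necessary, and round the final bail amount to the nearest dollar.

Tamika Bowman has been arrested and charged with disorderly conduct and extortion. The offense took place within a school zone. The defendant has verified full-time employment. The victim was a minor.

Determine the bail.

$59,000

Base amounts from the schedule: disorderly conduct $1,700; extortion $38,500.
Stacking rule: highest base plus $20,500 per additional charge. Highest is extortion at $38,500; 1 additional charge → +$20,500. Combined base = $59,000.
Net percentage adjustment: +5% +30% −35% = +0%. $59,000 × 1 = $59,000.
$59,000 is at or above the $1,000 minimum.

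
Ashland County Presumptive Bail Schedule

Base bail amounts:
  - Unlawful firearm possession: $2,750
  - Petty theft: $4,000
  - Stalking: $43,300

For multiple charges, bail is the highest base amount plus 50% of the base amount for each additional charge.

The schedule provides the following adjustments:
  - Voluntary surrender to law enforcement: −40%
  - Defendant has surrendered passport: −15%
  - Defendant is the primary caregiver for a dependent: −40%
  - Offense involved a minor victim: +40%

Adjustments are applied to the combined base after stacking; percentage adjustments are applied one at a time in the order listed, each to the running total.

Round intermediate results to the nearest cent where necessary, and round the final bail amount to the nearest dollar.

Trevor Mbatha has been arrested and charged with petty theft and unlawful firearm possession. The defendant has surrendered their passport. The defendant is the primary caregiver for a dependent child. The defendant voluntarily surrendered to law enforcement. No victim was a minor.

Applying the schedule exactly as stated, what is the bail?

$1,645

Base amounts from the schedule: petty theft $4,000; unlawful firearm possession $2,750.
Stacking rule: highest base plus 50% of each additional charge. Highest is petty theft at $4,000. Additional: $2,750 × 50% = $1,375. Combined base = $4,000 + $1,375 = $5,375.
Voluntary surrender to law enforcement (−40%): $5,375 × 0.6 = $3,225.
Defendant has surrendered passport (−15%): $3,225 × 0.85 = $2,741.25.
Defendant is the primary caregiver for a dependent (−40%): $2,741.25 × 0.6 = $1,644.75.
Rounded to the nearest dollar: $1,645.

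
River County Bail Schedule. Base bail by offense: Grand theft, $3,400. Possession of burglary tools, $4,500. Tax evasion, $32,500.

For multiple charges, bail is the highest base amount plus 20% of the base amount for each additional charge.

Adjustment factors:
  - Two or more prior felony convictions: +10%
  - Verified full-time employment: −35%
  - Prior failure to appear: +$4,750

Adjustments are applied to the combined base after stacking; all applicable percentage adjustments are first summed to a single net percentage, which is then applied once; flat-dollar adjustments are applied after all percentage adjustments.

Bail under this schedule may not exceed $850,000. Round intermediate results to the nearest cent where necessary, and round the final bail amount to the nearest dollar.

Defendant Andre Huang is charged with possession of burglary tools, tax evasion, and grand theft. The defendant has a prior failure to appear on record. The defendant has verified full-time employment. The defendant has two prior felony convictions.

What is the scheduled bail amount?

$30,310

Base amounts from the schedule: possession of burglary tools $4,500; tax evasion $32,500; grand theft $3,400.
Stacking rule: highest base plus 20% of each additional charge. Highest is tax evasion at $32,500. Additional: $4,500 × 20% = $900; $3,400 × 20% = $680. Combined base = $32,500 + $1,580 = $34,080.
Net percentage adjustment: +10% −35% = −25%. $34,080 × 0.75 = $25,560.
Prior failure to appear (+$4,750 flat): $25,560 + $4,750 = $30,310.
$30,310 is within the $850,000 maximum.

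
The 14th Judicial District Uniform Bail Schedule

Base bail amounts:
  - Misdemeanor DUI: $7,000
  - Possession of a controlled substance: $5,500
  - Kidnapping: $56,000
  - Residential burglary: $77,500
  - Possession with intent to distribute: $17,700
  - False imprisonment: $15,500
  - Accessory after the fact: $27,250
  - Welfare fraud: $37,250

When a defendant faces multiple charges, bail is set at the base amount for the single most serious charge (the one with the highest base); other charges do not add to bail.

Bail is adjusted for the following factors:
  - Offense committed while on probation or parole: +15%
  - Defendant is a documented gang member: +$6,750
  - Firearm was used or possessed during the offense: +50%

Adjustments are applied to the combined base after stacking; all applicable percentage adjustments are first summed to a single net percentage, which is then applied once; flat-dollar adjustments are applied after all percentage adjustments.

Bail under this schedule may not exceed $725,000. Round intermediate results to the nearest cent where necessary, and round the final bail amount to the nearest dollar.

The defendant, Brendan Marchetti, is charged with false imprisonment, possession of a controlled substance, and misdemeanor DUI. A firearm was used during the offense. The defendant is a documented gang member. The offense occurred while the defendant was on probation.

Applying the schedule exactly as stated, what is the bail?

$32,325

Base amounts from the schedule: false imprisonment $15,500; possession of a controlled substance $5,500; misdemeanor DUI $7,000.
Stacking rule: use the highest base only. Highest is false imprisonment at $15,500. Combined base = $15,500.
Net percentage adjustment: +15% +50% = +65%. $15,500 × 1.65 = $25,575.
Defendant is a documented gang member (+$6,750 flat): $25,575 + $6,750 = $32,325.
$32,325 is within the $725,000 maximum.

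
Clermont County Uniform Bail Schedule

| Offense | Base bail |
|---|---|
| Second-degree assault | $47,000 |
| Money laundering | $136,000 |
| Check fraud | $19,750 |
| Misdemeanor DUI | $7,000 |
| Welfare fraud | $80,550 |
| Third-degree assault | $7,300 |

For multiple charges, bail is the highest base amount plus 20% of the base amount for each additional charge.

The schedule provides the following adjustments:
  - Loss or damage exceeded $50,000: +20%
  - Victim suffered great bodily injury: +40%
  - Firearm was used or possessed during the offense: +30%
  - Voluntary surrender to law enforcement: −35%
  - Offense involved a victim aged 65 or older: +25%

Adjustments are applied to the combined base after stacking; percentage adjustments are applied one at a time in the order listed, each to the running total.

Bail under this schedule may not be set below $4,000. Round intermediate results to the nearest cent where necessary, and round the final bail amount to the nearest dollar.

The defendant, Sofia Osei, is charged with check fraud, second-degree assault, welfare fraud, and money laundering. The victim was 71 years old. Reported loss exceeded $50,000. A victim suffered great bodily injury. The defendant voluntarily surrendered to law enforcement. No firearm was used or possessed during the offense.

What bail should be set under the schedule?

$225,853

Base amounts from the schedule: check fraud $19,750; second-degree assault $47,000; welfare fraud $80,550; money laundering $136,000.
Stacking rule: highest base plus 20% of each additional charge. Highest is money laundering at $136,000. Additional: $19,750 × 20% = $3,950; $47,000 × 20% = $9,400; $80,550 × 20% = $16,110. Combined base = $136,000 + $29,460 = $165,460.
Loss or damage exceeded $50,000 (+20%): $165,460 × 1.2 = $198,552.
Victim suffered great bodily injury (+40%): $198,552 × 1.4 = $277,972.80.
Voluntary surrender to law enforcement (−35%): $277,972.80 × 0.65 = $180,682.32.
Offense involved a victim aged 65 or older (+25%): $180,682.32 × 1.25 = $225,852.90.
$225,852.90 is at or above the $4,000 minimum.
Rounded to the nearest dollar: $225,853.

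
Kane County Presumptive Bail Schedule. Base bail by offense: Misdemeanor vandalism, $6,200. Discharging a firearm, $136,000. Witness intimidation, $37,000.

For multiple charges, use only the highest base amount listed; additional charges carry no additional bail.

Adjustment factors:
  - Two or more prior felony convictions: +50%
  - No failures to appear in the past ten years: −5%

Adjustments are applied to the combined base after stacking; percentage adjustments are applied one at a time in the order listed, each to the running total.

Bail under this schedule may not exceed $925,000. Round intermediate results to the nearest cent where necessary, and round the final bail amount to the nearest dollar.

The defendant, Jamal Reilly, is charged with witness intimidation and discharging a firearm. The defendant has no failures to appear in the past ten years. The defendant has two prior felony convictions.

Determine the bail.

$193,800

Base amounts from the schedule: witness intimidation $37,000; discharging a firearm $136,000.
Stacking rule: use the highest base only. Highest is discharging a firearm at $136,000. Combined base = $136,000.
Two or more prior felony convictions (+50%): $136,000 × 1.5 = $204,000.
No failures to appear in the past ten years (−5%): $204,000 × 0.95 = $193,800.
$193,800 is within the $925,000 maximum.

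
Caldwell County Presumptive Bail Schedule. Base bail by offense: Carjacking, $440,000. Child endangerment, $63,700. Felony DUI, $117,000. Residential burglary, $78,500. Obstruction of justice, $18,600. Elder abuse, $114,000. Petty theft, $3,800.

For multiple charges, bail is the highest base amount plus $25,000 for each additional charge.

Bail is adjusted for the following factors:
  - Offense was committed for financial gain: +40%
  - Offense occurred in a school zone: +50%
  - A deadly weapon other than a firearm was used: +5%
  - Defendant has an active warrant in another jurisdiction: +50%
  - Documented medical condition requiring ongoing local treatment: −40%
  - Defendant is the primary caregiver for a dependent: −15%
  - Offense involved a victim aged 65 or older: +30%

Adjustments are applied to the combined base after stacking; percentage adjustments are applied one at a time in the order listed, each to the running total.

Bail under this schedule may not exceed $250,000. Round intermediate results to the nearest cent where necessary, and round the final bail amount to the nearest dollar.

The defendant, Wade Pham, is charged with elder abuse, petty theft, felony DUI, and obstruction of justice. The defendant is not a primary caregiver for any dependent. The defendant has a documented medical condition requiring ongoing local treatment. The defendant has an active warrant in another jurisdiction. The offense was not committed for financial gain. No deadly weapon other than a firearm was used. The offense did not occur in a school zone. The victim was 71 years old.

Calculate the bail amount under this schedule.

Base amounts from the schedule: elder abuse $114,000; petty theft $3,800; felony DUI $117,000; obstruction of justice $18,600.
Stacking rule: highest base plus $25,000 per additional charge. Highest is felony DUI at $117,000; 3 additional charges → +$75,000. Combined base = $192,000.
Defendant has an active warrant in another jurisdiction (+50%): $192,000 × 1.5 = $288,000.
Documented medical condition requiring ongoing local treatment (−40%): $288,000 × 0.6 = $172,800.
Offense involved a victim aged 65 or older (+30%): $172,800 × 1.3 = $224,640.
$224,640 is within the $250,000 maximum.

$224,640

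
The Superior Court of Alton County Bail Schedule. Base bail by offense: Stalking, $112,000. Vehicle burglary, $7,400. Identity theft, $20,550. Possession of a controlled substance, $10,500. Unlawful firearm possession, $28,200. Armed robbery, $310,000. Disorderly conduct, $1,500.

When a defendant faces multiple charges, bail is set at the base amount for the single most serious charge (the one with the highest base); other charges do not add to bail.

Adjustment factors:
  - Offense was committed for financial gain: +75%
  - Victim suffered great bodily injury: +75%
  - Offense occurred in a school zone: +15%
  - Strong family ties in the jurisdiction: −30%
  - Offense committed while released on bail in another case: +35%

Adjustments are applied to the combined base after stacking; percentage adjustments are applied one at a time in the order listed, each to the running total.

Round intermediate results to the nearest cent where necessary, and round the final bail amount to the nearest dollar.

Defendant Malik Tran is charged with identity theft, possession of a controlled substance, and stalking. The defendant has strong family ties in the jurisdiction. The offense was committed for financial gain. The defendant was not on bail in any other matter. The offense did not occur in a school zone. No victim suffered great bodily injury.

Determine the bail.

$137,200

Base amounts from the schedule: identity theft $20,550; possession of a controlled substance $10,500; stalking $112,000.
Stacking rule: use the highest base only. Highest is stalking at $112,000. Combined base = $112,000.
Offense was committed for financial gain (+75%): $112,000 × 1.75 = $196,000.
Strong family ties in the jurisdiction (−30%): $196,000 × 0.7 = $137,200.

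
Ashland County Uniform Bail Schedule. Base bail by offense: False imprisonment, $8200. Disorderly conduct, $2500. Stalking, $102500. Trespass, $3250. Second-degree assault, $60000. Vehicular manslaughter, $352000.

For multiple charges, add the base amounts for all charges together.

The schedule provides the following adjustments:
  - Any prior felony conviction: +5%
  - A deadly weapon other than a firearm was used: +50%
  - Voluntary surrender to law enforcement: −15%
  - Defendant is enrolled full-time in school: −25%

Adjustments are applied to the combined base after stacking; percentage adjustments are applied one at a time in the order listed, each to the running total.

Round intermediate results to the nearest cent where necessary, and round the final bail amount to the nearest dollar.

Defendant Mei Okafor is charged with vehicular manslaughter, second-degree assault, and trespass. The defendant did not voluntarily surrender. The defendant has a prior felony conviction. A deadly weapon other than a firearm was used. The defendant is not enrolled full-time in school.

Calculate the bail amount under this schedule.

$654019

Base amounts from the schedule: vehicular manslaughter $352000; second-degree assault $60000; trespass $3250.
Stacking rule: sum of all bases. $352000 + $60000 + $3250 = $415250.
Any prior felony conviction (+5%): $415250 × 1.05 = $436012.50.
A deadly weapon other than a firearm was used (+50%): $436012.50 × 1.5 = $654018.75.
Rounded to the nearest dollar: $654019.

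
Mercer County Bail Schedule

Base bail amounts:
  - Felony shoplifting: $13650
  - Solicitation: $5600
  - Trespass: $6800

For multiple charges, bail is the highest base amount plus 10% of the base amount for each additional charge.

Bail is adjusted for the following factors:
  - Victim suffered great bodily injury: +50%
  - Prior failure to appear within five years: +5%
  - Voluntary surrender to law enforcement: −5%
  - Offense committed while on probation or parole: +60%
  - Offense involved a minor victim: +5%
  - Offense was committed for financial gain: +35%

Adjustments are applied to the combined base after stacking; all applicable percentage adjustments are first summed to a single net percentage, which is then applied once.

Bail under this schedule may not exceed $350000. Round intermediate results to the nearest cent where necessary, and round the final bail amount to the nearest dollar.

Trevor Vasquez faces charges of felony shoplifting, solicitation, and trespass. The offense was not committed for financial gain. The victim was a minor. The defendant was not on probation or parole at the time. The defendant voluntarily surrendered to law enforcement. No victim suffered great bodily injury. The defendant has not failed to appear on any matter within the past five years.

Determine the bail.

Base amounts from the schedule: felony shoplifting $13650; solicitation $5600; trespass $6800.
Stacking rule: highest base plus 10% of each additional charge. Highest is felony shoplifting at $13650. Additional: $5600 × 10% = $560; $6800 × 10% = $680. Combined base = $13650 + $1240 = $14890.
Net percentage adjustment: −5% +5% = +0%. $14890 × 1 = $14890.
$14890 is within the $350000 maximum.

$14890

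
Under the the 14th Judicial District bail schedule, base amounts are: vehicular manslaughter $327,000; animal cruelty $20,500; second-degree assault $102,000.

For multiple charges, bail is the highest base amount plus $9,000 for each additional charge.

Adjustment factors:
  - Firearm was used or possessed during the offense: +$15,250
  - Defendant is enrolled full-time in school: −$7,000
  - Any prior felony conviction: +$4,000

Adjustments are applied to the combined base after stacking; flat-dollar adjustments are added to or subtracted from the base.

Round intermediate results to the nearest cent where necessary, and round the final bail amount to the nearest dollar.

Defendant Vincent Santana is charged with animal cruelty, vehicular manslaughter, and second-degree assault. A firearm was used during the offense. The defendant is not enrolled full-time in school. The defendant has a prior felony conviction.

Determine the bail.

$364,250

Base amounts from the schedule: animal cruelty $20,500; vehicular manslaughter $327,000; second-degree assault $102,000.
Stacking rule: highest base plus $9,000 per additional charge. Highest is vehicular manslaughter at $327,000; 2 additional charges → +$18,000. Combined base = $345,000.
Firearm was used or possessed during the offense (+$15,250 flat): $345,000 + $15,250 = $360,250.
Any prior felony conviction (+$4,000 flat): $360,250 + $4,000 = $364,250.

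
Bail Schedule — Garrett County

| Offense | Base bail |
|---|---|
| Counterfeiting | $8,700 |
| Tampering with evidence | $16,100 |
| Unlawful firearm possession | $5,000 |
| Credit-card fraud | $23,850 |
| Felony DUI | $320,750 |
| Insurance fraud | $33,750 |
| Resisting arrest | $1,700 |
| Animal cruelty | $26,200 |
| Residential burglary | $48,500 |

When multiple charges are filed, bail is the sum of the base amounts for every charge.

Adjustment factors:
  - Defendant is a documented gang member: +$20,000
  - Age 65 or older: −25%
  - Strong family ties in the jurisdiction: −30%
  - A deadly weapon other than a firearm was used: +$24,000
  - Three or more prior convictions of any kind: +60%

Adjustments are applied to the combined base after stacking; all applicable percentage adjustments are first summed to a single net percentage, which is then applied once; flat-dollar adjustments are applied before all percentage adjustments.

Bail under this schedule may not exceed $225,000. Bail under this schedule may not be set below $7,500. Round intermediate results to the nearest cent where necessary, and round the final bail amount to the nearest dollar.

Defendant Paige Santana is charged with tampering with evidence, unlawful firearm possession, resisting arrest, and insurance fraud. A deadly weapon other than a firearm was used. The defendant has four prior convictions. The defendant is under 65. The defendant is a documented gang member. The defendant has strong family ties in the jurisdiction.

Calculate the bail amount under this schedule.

Base amounts from the schedule: tampering with evidence $16,100; unlawful firearm possession $5,000; resisting arrest $1,700; insurance fraud $33,750.
Stacking rule: sum of all bases. $16,100 + $5,000 + $1,700 + $33,750 = $56,550.
Defendant is a documented gang member (+$20,000 flat): $56,550 + $20,000 = $76,550.
A deadly weapon other than a firearm was used (+$24,000 flat): $76,550 + $24,000 = $100,550.
Net percentage adjustment: −30% +60% = +30%. $100,550 × 1.3 = $130,715.
$130,715 is within the $225,000 maximum.
$130,715 is at or above the $7,500 minimum.

$130,715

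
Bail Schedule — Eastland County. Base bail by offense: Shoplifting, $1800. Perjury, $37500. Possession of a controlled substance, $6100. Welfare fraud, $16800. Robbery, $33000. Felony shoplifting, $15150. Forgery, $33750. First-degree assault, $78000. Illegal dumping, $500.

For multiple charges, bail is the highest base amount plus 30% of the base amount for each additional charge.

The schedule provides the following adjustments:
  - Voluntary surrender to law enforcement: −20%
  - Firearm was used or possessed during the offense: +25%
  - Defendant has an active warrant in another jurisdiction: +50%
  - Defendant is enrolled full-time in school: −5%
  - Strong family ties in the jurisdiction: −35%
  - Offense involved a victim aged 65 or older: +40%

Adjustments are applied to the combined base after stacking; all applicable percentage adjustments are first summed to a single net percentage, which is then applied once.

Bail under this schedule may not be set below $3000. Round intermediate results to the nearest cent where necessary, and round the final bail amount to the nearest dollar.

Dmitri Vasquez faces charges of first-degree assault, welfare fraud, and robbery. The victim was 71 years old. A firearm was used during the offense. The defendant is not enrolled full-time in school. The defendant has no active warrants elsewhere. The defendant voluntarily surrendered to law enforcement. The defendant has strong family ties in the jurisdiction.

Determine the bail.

$102234

Base amounts from the schedule: first-degree assault $78000; welfare fraud $16800; robbery $33000.
Stacking rule: highest base plus 30% of each additional charge. Highest is first-degree assault at $78000. Additional: $16800 × 30% = $5040; $33000 × 30% = $9900. Combined base = $78000 + $14940 = $92940.
Net percentage adjustment: −20% +25% −35% +40% = +10%. $92940 × 1.1 = $102234.
$102234 is at or above the $3000 minimum.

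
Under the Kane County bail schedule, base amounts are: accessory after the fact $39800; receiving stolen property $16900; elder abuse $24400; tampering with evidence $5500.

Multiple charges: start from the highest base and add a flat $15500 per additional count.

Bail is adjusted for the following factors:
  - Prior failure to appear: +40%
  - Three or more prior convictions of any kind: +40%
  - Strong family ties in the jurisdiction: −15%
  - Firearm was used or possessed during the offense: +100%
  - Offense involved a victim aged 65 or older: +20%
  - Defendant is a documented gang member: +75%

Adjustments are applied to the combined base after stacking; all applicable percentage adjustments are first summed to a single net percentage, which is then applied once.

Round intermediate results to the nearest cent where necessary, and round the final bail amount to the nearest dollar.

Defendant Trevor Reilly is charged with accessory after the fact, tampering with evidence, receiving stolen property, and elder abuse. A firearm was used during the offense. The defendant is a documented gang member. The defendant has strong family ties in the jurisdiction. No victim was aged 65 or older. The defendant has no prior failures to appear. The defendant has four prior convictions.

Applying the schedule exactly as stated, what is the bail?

Base amounts from the schedule: accessory after the fact $39800; tampering with evidence $5500; receiving stolen property $16900; elder abuse $24400.
Stacking rule: highest base plus $15500 per additional charge. Highest is accessory after the fact at $39800; 3 additional charges → +$46500. Combined base = $86300.
Net percentage adjustment: +40% −15% +100% +75% = +200%. $86300 × 3 = $258900.

$258900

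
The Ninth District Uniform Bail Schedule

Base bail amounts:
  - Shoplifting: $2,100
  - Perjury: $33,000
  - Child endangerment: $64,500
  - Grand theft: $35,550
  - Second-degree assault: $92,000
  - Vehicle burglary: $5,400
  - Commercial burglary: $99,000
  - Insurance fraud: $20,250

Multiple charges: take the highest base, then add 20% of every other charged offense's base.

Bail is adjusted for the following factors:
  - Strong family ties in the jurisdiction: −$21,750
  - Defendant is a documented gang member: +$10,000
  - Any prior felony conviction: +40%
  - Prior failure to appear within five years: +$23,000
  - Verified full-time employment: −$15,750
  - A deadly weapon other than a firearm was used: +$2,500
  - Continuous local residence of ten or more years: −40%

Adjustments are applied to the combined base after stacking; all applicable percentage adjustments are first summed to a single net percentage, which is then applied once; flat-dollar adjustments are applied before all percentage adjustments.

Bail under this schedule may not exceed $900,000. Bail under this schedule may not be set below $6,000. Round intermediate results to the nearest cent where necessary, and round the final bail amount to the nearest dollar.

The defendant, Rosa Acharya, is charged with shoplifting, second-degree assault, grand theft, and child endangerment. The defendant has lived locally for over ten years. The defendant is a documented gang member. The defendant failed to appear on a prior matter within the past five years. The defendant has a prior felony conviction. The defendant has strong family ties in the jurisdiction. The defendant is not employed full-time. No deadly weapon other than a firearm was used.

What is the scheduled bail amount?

Base amounts from the schedule: shoplifting $2,100; second-degree assault $92,000; grand theft $35,550; child endangerment $64,500.
Stacking rule: highest base plus 20% of each additional charge. Highest is second-degree assault at $92,000. Additional: $2,100 × 20% = $420; $35,550 × 20% = $7,110; $64,500 × 20% = $12,900. Combined base = $92,000 + $20,430 = $112,430.
Strong family ties in the jurisdiction (−$21,750 flat): $112,430 − $21,750 = $90,680.
Defendant is a documented gang member (+$10,000 flat): $90,680 + $10,000 = $100,680.
Prior failure to appear within five years (+$23,000 flat): $100,680 + $23,000 = $123,680.
Net percentage adjustment: +40% −40% = +0%. $123,680 × 1 = $123,680.
$123,680 is within the $900,000 maximum.
$123,680 is at or above the $6,000 minimum.

$123,680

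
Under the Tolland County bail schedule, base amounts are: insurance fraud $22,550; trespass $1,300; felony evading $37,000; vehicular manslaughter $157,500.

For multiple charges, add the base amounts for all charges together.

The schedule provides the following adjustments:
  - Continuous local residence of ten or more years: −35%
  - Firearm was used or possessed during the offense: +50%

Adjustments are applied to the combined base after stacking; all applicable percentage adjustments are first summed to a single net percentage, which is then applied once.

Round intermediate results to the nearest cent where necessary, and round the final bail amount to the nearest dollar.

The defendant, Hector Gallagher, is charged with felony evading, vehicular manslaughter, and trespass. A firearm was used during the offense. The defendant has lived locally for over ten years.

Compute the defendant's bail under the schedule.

Base amounts from the schedule: felony evading $37,000; vehicular manslaughter $157,500; trespass $1,300.
Stacking rule: sum of all bases. $37,000 + $157,500 + $1,300 = $195,800.
Net percentage adjustment: −35% +50% = +15%. $195,800 × 1.15 = $225,170.

$225,170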